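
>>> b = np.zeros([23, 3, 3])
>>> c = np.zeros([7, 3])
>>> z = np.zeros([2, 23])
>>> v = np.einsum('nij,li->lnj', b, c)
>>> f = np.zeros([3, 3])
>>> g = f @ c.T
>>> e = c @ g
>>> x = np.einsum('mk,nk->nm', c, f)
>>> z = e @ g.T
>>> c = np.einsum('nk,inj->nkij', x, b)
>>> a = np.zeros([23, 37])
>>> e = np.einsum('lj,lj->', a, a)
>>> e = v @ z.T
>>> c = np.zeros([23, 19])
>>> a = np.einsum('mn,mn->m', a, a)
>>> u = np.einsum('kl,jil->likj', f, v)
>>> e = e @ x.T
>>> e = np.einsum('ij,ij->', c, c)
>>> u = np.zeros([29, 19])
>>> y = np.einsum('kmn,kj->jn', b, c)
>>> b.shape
(23, 3, 3)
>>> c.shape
(23, 19)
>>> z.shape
(7, 3)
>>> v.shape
(7, 23, 3)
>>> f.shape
(3, 3)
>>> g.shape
(3, 7)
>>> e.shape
()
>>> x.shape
(3, 7)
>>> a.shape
(23,)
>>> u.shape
(29, 19)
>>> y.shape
(19, 3)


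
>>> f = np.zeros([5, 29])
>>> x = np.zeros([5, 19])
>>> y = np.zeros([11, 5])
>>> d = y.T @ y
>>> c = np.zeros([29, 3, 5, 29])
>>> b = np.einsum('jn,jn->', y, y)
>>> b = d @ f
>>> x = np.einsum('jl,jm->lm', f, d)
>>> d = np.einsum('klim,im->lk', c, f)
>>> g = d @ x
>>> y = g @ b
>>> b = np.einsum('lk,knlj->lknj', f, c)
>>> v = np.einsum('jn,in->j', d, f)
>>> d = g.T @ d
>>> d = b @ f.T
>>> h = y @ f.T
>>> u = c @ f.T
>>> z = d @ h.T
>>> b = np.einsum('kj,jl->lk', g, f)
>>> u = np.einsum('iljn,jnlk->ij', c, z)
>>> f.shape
(5, 29)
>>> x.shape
(29, 5)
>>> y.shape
(3, 29)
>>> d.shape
(5, 29, 3, 5)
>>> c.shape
(29, 3, 5, 29)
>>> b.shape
(29, 3)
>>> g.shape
(3, 5)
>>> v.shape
(3,)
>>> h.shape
(3, 5)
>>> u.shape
(29, 5)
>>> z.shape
(5, 29, 3, 3)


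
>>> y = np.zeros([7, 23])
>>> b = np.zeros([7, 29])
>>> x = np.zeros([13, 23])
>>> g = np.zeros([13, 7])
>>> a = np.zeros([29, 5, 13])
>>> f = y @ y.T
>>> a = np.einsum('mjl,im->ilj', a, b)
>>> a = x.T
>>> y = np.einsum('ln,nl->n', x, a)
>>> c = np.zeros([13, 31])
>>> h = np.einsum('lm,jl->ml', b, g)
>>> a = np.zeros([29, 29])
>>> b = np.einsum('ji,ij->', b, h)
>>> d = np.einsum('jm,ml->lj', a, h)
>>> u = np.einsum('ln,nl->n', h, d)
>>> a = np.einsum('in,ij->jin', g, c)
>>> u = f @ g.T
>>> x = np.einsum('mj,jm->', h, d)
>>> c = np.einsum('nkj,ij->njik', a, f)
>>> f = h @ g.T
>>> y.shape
(23,)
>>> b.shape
()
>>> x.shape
()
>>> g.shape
(13, 7)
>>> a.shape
(31, 13, 7)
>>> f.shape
(29, 13)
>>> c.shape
(31, 7, 7, 13)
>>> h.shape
(29, 7)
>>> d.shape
(7, 29)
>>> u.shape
(7, 13)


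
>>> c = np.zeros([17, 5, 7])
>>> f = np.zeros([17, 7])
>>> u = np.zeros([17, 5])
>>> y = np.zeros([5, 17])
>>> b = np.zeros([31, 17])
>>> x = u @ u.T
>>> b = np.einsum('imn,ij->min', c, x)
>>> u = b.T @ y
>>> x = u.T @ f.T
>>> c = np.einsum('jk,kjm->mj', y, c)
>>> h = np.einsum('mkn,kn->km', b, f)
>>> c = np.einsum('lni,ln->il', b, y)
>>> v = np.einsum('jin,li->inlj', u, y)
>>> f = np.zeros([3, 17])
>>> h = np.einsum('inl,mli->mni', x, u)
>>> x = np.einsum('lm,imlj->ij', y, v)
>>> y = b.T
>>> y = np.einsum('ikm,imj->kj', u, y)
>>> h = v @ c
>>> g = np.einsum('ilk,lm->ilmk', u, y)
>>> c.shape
(7, 5)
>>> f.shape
(3, 17)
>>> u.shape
(7, 17, 17)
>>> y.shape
(17, 5)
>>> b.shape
(5, 17, 7)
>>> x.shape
(17, 7)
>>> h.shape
(17, 17, 5, 5)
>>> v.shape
(17, 17, 5, 7)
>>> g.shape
(7, 17, 5, 17)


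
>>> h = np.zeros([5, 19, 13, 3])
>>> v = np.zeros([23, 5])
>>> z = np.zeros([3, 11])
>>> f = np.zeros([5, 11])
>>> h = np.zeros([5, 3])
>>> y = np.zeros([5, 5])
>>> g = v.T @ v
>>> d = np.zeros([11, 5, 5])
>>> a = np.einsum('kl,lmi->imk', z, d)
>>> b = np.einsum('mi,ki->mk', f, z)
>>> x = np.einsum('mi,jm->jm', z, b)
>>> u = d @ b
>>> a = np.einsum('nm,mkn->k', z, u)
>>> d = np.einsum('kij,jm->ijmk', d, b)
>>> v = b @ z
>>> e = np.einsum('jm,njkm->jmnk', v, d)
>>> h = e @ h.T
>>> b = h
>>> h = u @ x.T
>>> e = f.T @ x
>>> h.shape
(11, 5, 5)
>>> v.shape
(5, 11)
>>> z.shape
(3, 11)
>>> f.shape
(5, 11)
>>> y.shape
(5, 5)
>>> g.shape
(5, 5)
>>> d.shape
(5, 5, 3, 11)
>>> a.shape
(5,)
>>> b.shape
(5, 11, 5, 5)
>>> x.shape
(5, 3)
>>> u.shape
(11, 5, 3)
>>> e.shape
(11, 3)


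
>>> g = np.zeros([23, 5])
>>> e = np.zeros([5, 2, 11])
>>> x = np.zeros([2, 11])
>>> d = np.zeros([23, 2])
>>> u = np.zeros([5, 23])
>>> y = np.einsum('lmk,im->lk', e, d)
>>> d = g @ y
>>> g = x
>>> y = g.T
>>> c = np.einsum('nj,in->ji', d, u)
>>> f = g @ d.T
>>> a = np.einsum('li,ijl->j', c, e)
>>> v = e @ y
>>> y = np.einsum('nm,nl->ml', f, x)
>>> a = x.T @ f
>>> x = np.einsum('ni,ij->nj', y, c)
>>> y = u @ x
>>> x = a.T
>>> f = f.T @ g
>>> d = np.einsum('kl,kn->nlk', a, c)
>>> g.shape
(2, 11)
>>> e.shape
(5, 2, 11)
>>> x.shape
(23, 11)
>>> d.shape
(5, 23, 11)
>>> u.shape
(5, 23)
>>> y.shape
(5, 5)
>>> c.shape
(11, 5)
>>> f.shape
(23, 11)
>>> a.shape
(11, 23)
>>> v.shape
(5, 2, 2)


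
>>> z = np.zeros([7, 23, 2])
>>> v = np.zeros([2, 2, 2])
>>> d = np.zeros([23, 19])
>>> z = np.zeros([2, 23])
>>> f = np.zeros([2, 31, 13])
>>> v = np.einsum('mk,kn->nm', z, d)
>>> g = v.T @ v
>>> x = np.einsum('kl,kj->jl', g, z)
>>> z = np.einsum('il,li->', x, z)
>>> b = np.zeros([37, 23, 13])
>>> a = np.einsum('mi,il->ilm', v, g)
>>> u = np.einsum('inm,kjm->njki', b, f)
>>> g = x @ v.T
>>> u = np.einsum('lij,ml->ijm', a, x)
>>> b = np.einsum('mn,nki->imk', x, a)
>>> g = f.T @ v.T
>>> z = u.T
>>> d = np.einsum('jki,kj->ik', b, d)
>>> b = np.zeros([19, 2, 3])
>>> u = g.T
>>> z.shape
(23, 19, 2)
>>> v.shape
(19, 2)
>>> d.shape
(2, 23)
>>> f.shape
(2, 31, 13)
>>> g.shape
(13, 31, 19)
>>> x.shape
(23, 2)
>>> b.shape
(19, 2, 3)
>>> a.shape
(2, 2, 19)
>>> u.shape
(19, 31, 13)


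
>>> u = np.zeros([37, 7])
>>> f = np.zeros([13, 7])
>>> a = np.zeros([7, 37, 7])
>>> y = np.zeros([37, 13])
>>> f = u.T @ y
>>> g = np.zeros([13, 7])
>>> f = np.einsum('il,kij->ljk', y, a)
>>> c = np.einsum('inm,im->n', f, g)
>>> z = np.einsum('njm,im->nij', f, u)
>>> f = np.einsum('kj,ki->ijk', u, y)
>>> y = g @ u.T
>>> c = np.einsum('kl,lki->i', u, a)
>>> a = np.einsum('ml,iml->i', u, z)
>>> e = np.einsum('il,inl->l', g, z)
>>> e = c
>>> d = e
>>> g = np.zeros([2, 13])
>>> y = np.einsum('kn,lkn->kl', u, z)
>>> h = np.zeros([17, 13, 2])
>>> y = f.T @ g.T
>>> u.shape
(37, 7)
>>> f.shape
(13, 7, 37)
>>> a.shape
(13,)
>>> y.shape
(37, 7, 2)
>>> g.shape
(2, 13)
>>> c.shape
(7,)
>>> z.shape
(13, 37, 7)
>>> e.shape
(7,)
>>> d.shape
(7,)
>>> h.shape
(17, 13, 2)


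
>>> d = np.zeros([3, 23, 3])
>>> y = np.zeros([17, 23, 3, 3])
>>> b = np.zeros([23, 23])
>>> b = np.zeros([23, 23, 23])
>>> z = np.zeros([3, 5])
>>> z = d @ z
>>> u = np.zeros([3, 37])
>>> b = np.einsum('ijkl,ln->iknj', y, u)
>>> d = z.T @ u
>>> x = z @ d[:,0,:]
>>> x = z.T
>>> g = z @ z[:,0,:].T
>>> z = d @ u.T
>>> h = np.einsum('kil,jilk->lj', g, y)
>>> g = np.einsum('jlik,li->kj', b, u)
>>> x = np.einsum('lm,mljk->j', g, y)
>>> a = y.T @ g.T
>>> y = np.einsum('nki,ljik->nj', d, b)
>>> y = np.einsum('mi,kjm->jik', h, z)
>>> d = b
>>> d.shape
(17, 3, 37, 23)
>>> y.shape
(23, 17, 5)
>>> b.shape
(17, 3, 37, 23)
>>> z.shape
(5, 23, 3)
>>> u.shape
(3, 37)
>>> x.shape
(3,)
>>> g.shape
(23, 17)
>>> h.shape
(3, 17)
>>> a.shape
(3, 3, 23, 23)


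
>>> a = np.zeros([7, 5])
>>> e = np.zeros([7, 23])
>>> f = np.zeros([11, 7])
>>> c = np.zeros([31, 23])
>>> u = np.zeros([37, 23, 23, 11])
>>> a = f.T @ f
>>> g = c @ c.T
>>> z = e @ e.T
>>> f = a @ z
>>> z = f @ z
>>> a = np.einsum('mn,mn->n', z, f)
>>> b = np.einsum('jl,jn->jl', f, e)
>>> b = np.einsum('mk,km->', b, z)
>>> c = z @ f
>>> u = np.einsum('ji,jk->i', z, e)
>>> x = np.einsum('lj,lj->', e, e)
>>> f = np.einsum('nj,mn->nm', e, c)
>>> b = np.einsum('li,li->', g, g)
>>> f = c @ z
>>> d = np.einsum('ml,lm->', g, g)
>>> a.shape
(7,)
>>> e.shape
(7, 23)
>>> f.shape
(7, 7)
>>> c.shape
(7, 7)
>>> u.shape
(7,)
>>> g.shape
(31, 31)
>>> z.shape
(7, 7)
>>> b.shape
()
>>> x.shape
()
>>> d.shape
()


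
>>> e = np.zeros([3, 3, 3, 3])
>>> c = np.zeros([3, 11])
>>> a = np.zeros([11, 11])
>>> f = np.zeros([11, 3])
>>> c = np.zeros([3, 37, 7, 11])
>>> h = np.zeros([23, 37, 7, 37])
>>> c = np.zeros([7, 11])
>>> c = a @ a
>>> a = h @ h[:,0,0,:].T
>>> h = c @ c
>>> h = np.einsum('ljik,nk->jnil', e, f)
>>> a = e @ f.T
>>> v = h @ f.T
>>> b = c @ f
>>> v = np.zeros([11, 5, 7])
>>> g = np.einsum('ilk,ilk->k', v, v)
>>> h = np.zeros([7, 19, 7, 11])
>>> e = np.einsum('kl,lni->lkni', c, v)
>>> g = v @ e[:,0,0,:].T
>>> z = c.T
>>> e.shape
(11, 11, 5, 7)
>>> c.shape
(11, 11)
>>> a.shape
(3, 3, 3, 11)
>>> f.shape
(11, 3)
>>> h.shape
(7, 19, 7, 11)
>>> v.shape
(11, 5, 7)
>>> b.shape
(11, 3)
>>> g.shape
(11, 5, 11)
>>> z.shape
(11, 11)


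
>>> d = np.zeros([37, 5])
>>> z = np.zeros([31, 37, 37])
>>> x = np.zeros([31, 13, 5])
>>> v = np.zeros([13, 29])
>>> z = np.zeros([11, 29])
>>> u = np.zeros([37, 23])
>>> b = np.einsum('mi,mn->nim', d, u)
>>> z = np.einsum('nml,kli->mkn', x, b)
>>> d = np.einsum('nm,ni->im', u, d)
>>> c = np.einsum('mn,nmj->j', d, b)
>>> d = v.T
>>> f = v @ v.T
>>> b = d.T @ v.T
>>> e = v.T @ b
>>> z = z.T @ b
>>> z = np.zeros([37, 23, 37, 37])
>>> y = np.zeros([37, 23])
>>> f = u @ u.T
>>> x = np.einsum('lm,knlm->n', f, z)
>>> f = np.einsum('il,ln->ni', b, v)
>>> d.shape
(29, 13)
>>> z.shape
(37, 23, 37, 37)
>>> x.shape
(23,)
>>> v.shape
(13, 29)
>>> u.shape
(37, 23)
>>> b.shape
(13, 13)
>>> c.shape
(37,)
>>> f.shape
(29, 13)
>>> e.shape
(29, 13)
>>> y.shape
(37, 23)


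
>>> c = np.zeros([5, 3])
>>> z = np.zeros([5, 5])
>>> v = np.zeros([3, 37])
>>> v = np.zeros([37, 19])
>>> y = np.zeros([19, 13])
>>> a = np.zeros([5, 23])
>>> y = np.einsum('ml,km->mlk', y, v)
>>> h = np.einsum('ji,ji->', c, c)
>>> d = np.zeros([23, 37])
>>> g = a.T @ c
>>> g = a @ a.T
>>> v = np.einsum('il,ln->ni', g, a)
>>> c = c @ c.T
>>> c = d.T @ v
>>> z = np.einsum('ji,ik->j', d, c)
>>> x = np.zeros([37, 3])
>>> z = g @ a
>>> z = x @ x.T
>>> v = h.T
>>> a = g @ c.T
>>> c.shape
(37, 5)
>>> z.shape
(37, 37)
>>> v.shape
()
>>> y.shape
(19, 13, 37)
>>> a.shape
(5, 37)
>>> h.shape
()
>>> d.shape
(23, 37)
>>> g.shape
(5, 5)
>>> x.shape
(37, 3)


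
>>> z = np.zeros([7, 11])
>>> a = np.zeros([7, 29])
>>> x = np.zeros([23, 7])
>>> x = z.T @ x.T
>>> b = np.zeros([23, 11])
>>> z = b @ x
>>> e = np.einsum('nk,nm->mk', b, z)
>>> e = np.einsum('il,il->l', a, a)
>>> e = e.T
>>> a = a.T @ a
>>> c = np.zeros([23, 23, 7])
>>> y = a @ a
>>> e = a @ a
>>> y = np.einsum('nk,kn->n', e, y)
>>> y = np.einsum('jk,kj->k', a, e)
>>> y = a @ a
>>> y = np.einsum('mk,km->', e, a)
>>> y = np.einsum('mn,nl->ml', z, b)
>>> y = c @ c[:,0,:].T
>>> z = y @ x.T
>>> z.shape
(23, 23, 11)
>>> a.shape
(29, 29)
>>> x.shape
(11, 23)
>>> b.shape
(23, 11)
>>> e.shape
(29, 29)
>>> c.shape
(23, 23, 7)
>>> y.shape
(23, 23, 23)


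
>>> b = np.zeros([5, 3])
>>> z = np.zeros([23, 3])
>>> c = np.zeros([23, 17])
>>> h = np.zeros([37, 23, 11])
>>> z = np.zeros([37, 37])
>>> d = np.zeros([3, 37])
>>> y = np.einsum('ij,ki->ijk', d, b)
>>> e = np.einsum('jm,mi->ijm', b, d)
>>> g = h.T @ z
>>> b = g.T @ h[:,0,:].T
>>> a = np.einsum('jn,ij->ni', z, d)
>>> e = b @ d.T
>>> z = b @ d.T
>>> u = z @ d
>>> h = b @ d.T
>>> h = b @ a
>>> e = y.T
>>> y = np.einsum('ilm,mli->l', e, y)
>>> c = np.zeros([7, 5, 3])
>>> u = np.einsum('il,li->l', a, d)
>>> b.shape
(37, 23, 37)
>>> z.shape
(37, 23, 3)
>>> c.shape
(7, 5, 3)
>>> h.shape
(37, 23, 3)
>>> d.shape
(3, 37)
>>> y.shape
(37,)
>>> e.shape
(5, 37, 3)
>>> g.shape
(11, 23, 37)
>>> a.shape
(37, 3)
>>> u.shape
(3,)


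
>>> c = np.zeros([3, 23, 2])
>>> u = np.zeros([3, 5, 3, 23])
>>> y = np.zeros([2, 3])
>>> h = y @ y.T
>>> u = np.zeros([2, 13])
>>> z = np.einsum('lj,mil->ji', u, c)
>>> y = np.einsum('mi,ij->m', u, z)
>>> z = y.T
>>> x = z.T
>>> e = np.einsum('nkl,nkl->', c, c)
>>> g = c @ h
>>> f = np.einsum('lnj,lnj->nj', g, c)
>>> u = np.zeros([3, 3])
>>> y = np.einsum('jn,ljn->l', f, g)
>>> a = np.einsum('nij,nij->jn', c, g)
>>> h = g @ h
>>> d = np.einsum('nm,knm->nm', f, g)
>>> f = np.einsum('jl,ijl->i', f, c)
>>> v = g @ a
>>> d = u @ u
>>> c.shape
(3, 23, 2)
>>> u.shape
(3, 3)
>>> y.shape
(3,)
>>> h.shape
(3, 23, 2)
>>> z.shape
(2,)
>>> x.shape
(2,)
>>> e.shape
()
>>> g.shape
(3, 23, 2)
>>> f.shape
(3,)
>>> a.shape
(2, 3)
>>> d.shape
(3, 3)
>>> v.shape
(3, 23, 3)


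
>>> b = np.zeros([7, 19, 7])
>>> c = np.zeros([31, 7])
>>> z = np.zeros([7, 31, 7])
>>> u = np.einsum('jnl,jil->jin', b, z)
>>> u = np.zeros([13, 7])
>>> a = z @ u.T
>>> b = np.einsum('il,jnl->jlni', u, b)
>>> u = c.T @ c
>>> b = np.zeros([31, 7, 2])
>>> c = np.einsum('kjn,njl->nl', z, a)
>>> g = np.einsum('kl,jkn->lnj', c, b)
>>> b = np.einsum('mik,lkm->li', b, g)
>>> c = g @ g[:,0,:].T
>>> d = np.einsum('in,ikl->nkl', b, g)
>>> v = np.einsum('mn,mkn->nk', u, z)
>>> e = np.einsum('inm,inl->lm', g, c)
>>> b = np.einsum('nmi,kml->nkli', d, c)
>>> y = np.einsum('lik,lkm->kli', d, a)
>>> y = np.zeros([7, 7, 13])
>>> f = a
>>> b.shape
(7, 13, 13, 31)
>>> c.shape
(13, 2, 13)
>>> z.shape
(7, 31, 7)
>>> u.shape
(7, 7)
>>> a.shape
(7, 31, 13)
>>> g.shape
(13, 2, 31)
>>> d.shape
(7, 2, 31)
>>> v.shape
(7, 31)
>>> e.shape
(13, 31)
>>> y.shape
(7, 7, 13)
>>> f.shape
(7, 31, 13)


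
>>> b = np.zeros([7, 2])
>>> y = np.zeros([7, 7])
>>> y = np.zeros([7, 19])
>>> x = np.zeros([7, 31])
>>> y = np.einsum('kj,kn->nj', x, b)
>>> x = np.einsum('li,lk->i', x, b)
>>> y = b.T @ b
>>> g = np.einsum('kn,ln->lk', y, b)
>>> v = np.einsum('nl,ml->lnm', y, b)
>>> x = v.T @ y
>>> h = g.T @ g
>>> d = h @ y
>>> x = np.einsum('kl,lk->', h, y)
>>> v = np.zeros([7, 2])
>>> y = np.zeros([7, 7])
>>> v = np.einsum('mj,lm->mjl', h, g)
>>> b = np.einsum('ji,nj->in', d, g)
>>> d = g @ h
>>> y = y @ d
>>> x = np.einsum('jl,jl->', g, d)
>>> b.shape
(2, 7)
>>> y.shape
(7, 2)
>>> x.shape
()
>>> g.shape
(7, 2)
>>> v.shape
(2, 2, 7)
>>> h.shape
(2, 2)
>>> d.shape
(7, 2)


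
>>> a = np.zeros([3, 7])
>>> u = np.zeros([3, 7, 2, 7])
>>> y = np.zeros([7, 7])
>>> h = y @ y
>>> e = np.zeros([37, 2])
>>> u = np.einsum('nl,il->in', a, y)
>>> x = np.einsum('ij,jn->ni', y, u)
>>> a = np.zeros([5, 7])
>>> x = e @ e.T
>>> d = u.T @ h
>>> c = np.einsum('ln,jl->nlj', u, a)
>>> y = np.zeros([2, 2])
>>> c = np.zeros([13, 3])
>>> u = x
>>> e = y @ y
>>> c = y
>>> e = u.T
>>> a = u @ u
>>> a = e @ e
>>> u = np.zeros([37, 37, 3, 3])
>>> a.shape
(37, 37)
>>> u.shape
(37, 37, 3, 3)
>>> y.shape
(2, 2)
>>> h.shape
(7, 7)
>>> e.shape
(37, 37)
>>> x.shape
(37, 37)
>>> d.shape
(3, 7)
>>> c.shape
(2, 2)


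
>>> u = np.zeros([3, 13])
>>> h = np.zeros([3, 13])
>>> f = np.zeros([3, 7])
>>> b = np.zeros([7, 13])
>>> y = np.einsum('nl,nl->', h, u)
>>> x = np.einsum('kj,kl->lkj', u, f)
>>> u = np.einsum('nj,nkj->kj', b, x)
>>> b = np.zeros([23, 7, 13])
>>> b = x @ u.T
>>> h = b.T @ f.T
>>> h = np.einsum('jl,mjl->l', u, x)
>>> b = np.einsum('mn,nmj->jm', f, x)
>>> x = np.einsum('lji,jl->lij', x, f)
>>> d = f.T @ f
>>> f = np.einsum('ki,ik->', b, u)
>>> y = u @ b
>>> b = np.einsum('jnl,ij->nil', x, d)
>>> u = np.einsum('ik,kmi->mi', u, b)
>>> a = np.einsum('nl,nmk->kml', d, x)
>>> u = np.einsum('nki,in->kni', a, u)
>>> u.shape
(13, 3, 7)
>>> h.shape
(13,)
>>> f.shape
()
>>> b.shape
(13, 7, 3)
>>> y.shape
(3, 3)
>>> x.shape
(7, 13, 3)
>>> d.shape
(7, 7)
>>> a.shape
(3, 13, 7)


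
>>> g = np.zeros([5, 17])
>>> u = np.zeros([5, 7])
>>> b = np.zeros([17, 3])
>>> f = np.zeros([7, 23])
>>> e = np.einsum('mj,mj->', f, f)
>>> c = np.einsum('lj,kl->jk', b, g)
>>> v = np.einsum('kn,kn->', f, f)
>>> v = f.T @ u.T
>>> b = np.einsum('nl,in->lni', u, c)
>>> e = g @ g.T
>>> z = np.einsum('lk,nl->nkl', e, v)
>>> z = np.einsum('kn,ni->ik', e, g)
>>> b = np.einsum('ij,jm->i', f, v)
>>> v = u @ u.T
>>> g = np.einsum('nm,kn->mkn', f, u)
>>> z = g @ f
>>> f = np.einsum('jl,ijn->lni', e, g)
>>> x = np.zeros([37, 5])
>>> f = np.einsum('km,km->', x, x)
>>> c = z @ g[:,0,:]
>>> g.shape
(23, 5, 7)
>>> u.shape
(5, 7)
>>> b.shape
(7,)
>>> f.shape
()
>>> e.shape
(5, 5)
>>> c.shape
(23, 5, 7)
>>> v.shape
(5, 5)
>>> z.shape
(23, 5, 23)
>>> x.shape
(37, 5)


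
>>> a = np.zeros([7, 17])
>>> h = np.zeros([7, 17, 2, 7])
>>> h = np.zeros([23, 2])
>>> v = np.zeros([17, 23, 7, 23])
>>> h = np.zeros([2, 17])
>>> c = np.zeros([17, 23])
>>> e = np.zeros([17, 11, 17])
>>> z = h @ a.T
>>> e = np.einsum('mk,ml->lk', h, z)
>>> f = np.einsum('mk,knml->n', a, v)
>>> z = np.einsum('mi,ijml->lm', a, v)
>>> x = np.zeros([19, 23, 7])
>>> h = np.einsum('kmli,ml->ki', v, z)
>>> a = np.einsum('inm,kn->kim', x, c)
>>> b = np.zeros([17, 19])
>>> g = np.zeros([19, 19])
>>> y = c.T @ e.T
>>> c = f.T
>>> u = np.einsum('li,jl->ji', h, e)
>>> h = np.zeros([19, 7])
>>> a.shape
(17, 19, 7)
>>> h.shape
(19, 7)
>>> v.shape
(17, 23, 7, 23)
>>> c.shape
(23,)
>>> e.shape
(7, 17)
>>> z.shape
(23, 7)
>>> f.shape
(23,)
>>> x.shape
(19, 23, 7)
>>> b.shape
(17, 19)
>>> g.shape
(19, 19)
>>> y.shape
(23, 7)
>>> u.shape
(7, 23)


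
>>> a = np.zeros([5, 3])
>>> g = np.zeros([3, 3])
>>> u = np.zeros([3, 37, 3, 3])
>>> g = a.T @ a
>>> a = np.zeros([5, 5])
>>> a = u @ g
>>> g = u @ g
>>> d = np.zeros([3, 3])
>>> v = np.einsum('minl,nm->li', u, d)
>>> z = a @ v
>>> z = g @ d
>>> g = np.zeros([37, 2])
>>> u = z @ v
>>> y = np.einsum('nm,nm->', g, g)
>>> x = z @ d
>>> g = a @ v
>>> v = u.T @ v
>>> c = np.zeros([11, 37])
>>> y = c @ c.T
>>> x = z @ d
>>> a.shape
(3, 37, 3, 3)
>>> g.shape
(3, 37, 3, 37)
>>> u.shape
(3, 37, 3, 37)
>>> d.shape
(3, 3)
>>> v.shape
(37, 3, 37, 37)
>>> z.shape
(3, 37, 3, 3)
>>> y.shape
(11, 11)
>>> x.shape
(3, 37, 3, 3)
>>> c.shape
(11, 37)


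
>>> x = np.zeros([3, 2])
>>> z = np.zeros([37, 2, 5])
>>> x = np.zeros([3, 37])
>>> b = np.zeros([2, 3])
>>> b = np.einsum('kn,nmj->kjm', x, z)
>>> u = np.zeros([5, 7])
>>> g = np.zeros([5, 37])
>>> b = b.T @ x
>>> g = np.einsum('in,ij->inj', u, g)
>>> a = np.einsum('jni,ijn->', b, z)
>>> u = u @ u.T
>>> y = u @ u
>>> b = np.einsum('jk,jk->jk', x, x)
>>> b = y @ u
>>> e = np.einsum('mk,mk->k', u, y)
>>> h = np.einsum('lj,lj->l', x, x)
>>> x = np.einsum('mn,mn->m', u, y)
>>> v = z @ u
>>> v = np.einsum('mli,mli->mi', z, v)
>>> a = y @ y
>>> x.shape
(5,)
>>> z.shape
(37, 2, 5)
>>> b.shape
(5, 5)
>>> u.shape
(5, 5)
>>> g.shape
(5, 7, 37)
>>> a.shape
(5, 5)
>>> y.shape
(5, 5)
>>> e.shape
(5,)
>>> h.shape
(3,)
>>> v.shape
(37, 5)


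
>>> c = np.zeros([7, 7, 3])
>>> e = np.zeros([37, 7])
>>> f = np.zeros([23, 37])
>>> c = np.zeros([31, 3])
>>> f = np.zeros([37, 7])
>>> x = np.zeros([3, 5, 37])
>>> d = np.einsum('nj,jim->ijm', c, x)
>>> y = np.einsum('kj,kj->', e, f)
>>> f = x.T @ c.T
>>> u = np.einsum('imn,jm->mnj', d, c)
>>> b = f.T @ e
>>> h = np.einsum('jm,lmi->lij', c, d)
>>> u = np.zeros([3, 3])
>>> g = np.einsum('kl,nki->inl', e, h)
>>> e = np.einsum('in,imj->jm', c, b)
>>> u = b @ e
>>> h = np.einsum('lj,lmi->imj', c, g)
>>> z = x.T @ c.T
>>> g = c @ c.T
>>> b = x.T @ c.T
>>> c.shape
(31, 3)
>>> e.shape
(7, 5)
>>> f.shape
(37, 5, 31)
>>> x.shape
(3, 5, 37)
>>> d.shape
(5, 3, 37)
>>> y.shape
()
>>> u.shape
(31, 5, 5)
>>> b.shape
(37, 5, 31)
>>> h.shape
(7, 5, 3)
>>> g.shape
(31, 31)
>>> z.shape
(37, 5, 31)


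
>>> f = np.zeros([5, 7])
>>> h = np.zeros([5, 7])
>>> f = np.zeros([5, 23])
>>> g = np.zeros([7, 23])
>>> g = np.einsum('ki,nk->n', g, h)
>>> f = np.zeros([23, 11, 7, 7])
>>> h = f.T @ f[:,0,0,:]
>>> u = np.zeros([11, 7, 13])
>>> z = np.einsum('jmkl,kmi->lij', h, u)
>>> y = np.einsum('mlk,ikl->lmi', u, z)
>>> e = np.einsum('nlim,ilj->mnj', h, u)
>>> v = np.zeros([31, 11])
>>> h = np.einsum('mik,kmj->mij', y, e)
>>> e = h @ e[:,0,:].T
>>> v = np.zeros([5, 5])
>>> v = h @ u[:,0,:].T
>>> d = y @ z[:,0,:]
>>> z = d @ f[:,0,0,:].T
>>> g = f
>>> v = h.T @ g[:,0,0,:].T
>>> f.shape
(23, 11, 7, 7)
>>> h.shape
(7, 11, 13)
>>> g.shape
(23, 11, 7, 7)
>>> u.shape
(11, 7, 13)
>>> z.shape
(7, 11, 23)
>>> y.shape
(7, 11, 7)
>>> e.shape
(7, 11, 7)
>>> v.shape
(13, 11, 23)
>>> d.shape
(7, 11, 7)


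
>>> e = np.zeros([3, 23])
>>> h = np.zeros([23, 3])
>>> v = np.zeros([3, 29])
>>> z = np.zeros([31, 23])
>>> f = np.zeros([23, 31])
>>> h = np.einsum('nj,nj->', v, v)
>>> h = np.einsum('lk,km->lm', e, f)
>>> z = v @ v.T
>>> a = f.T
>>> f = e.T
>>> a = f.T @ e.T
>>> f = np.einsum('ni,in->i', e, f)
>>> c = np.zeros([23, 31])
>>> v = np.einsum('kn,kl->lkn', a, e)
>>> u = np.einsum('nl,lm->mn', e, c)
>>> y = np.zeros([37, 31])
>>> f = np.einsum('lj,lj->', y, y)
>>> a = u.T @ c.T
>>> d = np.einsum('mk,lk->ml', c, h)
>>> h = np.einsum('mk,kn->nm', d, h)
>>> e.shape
(3, 23)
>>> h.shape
(31, 23)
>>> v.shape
(23, 3, 3)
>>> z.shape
(3, 3)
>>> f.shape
()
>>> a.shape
(3, 23)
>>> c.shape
(23, 31)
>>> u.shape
(31, 3)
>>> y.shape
(37, 31)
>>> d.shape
(23, 3)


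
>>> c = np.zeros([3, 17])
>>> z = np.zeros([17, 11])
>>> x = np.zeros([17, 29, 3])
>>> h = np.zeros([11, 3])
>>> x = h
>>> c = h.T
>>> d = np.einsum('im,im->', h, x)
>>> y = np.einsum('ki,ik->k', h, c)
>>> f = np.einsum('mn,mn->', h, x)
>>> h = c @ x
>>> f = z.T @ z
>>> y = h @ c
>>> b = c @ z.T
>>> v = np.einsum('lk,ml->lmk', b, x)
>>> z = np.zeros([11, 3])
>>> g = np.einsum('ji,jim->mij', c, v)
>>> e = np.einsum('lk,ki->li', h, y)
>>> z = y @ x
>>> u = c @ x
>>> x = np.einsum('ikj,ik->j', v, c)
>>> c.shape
(3, 11)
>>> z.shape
(3, 3)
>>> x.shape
(17,)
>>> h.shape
(3, 3)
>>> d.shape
()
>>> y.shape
(3, 11)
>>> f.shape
(11, 11)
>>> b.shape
(3, 17)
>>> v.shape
(3, 11, 17)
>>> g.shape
(17, 11, 3)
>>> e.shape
(3, 11)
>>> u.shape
(3, 3)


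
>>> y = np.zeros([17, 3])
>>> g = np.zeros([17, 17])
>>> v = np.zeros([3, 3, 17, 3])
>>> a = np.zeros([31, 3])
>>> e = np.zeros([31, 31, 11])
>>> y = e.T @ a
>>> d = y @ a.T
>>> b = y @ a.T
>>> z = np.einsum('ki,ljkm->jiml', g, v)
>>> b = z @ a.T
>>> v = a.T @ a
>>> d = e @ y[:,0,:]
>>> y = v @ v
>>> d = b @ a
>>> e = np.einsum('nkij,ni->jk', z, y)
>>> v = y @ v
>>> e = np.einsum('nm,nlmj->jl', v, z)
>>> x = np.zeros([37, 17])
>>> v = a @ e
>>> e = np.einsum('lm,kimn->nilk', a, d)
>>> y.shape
(3, 3)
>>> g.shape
(17, 17)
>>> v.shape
(31, 17)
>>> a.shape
(31, 3)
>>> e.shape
(3, 17, 31, 3)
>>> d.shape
(3, 17, 3, 3)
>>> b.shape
(3, 17, 3, 31)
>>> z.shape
(3, 17, 3, 3)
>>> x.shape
(37, 17)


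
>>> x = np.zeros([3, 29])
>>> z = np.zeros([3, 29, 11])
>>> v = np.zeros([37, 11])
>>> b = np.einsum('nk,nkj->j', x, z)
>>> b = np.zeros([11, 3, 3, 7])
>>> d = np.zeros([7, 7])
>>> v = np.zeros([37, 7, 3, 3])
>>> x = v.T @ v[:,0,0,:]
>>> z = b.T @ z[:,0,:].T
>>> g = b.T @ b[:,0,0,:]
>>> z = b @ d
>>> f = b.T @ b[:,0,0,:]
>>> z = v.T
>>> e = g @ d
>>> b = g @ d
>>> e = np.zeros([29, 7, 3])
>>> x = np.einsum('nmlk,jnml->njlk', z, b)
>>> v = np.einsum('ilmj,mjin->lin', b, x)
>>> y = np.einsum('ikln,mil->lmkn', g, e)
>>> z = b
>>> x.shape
(3, 7, 7, 37)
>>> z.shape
(7, 3, 3, 7)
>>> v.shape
(3, 7, 37)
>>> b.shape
(7, 3, 3, 7)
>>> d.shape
(7, 7)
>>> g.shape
(7, 3, 3, 7)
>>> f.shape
(7, 3, 3, 7)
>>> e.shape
(29, 7, 3)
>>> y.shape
(3, 29, 3, 7)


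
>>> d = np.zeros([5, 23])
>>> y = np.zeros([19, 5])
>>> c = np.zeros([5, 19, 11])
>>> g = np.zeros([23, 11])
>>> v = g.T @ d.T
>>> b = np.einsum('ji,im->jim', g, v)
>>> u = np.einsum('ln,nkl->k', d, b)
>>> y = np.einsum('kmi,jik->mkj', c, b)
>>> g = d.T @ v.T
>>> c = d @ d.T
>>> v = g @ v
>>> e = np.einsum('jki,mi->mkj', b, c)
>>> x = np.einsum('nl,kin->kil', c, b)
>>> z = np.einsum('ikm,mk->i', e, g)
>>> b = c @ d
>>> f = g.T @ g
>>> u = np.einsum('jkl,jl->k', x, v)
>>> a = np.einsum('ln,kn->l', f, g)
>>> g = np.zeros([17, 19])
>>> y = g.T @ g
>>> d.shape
(5, 23)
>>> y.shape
(19, 19)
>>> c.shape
(5, 5)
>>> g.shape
(17, 19)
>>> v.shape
(23, 5)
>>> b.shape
(5, 23)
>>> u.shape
(11,)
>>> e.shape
(5, 11, 23)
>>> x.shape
(23, 11, 5)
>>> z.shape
(5,)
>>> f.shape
(11, 11)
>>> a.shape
(11,)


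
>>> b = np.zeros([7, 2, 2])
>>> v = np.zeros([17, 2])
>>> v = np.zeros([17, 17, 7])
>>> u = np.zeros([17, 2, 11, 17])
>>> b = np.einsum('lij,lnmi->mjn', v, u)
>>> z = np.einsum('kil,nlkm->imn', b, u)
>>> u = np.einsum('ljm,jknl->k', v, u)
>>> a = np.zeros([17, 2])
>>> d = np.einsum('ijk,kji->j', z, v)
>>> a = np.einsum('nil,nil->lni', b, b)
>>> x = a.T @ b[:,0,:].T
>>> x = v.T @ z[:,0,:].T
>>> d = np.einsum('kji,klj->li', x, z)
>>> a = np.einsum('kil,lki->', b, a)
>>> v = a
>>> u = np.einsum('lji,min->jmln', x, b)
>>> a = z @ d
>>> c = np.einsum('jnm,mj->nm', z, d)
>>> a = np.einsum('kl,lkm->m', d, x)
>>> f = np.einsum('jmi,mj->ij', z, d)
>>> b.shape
(11, 7, 2)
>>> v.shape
()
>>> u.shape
(17, 11, 7, 2)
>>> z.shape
(7, 17, 17)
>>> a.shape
(7,)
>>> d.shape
(17, 7)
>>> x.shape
(7, 17, 7)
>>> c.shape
(17, 17)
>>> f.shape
(17, 7)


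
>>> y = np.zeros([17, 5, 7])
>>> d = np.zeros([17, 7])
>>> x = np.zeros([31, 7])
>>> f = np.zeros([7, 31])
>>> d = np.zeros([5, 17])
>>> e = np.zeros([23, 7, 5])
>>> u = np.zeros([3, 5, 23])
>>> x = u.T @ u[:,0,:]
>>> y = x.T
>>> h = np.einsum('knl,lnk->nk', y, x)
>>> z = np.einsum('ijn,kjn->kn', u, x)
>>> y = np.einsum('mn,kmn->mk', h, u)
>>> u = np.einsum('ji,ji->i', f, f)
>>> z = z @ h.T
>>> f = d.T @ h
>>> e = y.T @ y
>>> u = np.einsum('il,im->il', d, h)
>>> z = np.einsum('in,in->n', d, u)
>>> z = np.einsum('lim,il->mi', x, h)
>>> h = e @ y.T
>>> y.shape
(5, 3)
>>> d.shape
(5, 17)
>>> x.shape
(23, 5, 23)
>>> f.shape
(17, 23)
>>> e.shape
(3, 3)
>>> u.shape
(5, 17)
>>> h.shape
(3, 5)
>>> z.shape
(23, 5)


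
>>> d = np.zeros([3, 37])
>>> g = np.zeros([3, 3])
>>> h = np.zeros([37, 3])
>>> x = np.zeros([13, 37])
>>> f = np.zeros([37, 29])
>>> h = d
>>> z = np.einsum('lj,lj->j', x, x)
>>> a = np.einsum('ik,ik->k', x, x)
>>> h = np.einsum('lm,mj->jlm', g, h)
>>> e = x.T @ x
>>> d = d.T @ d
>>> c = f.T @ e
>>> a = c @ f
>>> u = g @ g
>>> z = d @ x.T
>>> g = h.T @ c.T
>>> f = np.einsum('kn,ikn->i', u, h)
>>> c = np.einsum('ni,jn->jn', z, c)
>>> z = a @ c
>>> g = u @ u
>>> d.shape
(37, 37)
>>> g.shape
(3, 3)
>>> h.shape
(37, 3, 3)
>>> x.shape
(13, 37)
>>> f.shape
(37,)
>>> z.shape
(29, 37)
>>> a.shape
(29, 29)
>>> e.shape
(37, 37)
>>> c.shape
(29, 37)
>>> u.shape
(3, 3)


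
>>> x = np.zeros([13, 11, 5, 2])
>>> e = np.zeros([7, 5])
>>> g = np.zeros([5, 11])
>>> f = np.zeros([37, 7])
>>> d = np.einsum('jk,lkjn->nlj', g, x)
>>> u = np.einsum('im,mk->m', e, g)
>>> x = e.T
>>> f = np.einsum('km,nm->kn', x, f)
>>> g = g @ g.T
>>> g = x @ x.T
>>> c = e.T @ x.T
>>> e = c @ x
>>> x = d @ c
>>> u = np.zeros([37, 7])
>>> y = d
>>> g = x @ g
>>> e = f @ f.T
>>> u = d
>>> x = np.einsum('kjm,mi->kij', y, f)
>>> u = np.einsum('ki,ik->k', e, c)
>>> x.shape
(2, 37, 13)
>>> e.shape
(5, 5)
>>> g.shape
(2, 13, 5)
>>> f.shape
(5, 37)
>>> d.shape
(2, 13, 5)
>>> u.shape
(5,)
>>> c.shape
(5, 5)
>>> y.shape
(2, 13, 5)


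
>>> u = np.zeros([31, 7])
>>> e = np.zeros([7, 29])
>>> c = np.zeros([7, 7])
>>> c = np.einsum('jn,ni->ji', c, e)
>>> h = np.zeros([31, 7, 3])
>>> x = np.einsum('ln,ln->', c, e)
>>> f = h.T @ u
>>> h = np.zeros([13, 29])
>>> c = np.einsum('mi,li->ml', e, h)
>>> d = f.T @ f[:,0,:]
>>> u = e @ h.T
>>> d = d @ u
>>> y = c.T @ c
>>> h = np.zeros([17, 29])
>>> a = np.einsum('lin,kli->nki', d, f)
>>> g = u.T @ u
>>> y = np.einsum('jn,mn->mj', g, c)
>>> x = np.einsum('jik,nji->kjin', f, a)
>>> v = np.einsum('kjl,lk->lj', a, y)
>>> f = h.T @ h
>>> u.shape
(7, 13)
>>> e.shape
(7, 29)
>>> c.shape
(7, 13)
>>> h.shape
(17, 29)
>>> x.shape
(7, 3, 7, 13)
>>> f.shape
(29, 29)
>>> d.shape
(7, 7, 13)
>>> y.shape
(7, 13)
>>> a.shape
(13, 3, 7)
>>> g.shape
(13, 13)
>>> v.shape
(7, 3)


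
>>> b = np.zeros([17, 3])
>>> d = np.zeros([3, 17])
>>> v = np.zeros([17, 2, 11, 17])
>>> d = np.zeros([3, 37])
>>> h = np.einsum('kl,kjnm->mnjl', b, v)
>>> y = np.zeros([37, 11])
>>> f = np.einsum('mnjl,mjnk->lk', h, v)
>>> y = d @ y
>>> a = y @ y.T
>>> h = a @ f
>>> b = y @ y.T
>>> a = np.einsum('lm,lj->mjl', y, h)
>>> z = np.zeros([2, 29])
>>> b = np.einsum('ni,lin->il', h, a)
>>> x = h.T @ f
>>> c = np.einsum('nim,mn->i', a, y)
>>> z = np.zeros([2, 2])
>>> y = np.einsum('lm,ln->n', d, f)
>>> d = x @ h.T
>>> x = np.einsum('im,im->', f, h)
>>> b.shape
(17, 11)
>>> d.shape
(17, 3)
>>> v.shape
(17, 2, 11, 17)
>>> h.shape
(3, 17)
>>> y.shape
(17,)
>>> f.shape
(3, 17)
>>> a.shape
(11, 17, 3)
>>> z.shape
(2, 2)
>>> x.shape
()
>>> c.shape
(17,)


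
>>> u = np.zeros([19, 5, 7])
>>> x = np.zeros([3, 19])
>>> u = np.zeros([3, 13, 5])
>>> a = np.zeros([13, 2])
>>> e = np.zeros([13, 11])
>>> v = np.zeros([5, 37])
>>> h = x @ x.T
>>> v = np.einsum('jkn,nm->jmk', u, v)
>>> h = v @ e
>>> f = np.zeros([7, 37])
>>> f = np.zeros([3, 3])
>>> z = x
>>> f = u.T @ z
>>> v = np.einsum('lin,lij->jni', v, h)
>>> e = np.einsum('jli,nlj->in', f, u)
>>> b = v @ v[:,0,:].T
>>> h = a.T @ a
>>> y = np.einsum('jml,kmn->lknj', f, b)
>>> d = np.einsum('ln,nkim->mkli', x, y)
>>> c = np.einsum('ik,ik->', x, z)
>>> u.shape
(3, 13, 5)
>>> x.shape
(3, 19)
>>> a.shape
(13, 2)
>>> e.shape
(19, 3)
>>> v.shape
(11, 13, 37)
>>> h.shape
(2, 2)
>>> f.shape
(5, 13, 19)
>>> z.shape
(3, 19)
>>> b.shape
(11, 13, 11)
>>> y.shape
(19, 11, 11, 5)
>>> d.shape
(5, 11, 3, 11)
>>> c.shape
()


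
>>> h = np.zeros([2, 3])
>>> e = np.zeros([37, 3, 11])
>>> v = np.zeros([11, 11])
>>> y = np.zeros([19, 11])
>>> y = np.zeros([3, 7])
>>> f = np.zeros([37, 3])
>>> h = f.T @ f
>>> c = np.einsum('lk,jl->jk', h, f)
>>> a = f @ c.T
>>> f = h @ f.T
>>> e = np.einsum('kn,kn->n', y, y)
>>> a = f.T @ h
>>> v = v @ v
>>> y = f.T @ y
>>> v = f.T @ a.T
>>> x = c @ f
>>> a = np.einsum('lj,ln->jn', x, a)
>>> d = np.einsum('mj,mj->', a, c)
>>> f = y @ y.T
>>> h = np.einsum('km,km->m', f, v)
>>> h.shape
(37,)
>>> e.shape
(7,)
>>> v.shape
(37, 37)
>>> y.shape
(37, 7)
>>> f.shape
(37, 37)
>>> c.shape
(37, 3)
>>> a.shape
(37, 3)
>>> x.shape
(37, 37)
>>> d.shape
()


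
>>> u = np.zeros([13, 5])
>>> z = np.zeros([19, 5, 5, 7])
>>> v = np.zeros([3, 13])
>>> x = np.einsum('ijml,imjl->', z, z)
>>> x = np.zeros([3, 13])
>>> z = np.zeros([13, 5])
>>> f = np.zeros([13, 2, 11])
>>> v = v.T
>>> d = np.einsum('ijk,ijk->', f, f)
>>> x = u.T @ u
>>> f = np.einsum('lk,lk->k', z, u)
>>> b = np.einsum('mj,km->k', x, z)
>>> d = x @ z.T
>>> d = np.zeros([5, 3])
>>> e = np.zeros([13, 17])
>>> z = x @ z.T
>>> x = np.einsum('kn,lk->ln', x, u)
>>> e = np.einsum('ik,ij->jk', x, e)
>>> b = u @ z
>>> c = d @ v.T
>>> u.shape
(13, 5)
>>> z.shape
(5, 13)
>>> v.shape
(13, 3)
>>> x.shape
(13, 5)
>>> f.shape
(5,)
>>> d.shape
(5, 3)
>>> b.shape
(13, 13)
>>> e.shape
(17, 5)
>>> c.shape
(5, 13)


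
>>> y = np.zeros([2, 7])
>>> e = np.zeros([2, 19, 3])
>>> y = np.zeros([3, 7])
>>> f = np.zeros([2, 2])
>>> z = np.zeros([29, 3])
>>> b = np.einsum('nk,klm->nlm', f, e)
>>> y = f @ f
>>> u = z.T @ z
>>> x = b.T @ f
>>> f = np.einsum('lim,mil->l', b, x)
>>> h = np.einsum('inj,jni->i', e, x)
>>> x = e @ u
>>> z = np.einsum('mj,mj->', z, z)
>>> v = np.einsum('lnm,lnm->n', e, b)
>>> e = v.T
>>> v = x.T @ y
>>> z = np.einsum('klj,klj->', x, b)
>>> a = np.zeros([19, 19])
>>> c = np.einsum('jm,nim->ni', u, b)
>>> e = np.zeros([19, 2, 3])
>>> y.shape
(2, 2)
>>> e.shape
(19, 2, 3)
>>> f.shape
(2,)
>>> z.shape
()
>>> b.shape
(2, 19, 3)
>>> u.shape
(3, 3)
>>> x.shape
(2, 19, 3)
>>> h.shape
(2,)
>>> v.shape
(3, 19, 2)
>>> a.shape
(19, 19)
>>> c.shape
(2, 19)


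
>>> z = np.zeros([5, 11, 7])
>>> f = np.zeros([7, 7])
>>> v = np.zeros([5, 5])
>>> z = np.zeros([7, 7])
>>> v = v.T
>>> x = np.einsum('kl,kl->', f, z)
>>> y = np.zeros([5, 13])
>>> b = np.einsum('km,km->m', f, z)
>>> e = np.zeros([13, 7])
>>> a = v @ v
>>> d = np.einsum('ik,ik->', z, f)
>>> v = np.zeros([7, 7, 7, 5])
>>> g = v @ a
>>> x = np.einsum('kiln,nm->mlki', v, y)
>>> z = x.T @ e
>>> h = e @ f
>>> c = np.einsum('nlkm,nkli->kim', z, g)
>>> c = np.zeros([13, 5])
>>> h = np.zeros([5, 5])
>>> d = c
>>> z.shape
(7, 7, 7, 7)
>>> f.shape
(7, 7)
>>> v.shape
(7, 7, 7, 5)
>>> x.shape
(13, 7, 7, 7)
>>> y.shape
(5, 13)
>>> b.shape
(7,)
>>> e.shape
(13, 7)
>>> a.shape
(5, 5)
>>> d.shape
(13, 5)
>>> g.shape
(7, 7, 7, 5)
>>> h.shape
(5, 5)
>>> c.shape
(13, 5)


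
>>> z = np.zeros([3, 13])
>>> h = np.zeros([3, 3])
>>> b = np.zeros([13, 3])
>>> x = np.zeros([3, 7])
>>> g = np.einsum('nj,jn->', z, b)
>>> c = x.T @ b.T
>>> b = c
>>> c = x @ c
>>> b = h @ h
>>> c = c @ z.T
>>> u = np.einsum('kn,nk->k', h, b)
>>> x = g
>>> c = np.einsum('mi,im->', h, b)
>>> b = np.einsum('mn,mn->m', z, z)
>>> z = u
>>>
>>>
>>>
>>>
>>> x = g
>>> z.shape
(3,)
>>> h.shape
(3, 3)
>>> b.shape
(3,)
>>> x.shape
()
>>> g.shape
()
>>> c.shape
()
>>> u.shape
(3,)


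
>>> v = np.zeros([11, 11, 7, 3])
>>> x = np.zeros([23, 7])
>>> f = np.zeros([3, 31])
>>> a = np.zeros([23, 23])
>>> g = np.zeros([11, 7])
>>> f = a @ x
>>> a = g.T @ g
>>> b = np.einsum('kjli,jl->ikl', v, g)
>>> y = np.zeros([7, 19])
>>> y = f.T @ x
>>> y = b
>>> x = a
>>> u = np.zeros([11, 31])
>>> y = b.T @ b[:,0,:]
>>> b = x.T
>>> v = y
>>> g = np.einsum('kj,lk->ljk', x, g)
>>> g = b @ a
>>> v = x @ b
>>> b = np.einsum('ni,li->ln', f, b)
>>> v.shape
(7, 7)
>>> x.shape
(7, 7)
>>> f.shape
(23, 7)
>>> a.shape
(7, 7)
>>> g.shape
(7, 7)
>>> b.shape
(7, 23)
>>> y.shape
(7, 11, 7)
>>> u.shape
(11, 31)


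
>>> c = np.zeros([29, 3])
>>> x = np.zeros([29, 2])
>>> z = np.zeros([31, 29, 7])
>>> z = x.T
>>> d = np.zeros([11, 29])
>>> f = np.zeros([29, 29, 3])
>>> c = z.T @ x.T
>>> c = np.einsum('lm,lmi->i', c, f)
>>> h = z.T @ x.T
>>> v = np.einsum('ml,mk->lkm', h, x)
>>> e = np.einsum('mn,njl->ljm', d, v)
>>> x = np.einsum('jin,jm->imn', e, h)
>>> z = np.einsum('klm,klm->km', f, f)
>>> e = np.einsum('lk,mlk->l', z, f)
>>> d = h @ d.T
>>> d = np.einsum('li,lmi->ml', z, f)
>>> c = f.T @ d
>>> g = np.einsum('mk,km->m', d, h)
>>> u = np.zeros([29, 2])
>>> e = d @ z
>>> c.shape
(3, 29, 29)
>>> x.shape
(2, 29, 11)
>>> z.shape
(29, 3)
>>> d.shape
(29, 29)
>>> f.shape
(29, 29, 3)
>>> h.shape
(29, 29)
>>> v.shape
(29, 2, 29)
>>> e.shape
(29, 3)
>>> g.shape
(29,)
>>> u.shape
(29, 2)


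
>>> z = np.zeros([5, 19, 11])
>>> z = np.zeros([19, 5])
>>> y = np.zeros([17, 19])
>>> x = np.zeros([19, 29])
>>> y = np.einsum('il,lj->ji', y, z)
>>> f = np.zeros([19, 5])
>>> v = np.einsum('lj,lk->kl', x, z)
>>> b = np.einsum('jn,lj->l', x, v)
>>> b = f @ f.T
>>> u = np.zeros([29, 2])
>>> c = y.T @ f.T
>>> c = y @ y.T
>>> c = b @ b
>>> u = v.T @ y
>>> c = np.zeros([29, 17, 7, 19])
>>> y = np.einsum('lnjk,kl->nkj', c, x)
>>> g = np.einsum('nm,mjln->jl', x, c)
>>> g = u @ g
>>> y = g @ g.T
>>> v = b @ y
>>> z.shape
(19, 5)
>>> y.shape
(19, 19)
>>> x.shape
(19, 29)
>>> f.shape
(19, 5)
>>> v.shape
(19, 19)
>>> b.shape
(19, 19)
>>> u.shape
(19, 17)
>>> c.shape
(29, 17, 7, 19)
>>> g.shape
(19, 7)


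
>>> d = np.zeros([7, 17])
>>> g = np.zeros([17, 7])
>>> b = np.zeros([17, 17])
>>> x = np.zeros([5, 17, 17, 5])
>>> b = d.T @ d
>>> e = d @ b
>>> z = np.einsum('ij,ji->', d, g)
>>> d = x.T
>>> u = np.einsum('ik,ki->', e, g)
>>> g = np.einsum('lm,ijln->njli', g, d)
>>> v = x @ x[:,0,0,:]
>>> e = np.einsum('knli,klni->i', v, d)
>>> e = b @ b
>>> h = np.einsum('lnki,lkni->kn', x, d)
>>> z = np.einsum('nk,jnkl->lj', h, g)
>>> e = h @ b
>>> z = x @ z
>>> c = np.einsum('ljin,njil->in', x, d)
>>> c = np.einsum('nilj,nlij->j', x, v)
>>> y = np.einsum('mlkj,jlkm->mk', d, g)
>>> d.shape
(5, 17, 17, 5)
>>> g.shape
(5, 17, 17, 5)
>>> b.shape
(17, 17)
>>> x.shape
(5, 17, 17, 5)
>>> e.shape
(17, 17)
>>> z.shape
(5, 17, 17, 5)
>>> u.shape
()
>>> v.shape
(5, 17, 17, 5)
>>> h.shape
(17, 17)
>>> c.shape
(5,)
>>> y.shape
(5, 17)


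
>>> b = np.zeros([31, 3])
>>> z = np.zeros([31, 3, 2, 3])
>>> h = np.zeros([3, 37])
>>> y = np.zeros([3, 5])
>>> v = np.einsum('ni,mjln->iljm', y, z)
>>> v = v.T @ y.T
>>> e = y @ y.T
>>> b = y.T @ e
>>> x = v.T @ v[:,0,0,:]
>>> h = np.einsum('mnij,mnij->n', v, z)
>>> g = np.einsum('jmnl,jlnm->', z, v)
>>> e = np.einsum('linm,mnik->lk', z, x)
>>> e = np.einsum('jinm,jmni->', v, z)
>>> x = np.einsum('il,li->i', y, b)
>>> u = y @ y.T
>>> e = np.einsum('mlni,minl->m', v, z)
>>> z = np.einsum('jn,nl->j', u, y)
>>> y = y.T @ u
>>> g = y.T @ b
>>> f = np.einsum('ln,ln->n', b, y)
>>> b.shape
(5, 3)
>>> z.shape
(3,)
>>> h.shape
(3,)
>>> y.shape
(5, 3)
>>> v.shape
(31, 3, 2, 3)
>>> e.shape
(31,)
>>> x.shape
(3,)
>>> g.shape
(3, 3)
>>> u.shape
(3, 3)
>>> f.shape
(3,)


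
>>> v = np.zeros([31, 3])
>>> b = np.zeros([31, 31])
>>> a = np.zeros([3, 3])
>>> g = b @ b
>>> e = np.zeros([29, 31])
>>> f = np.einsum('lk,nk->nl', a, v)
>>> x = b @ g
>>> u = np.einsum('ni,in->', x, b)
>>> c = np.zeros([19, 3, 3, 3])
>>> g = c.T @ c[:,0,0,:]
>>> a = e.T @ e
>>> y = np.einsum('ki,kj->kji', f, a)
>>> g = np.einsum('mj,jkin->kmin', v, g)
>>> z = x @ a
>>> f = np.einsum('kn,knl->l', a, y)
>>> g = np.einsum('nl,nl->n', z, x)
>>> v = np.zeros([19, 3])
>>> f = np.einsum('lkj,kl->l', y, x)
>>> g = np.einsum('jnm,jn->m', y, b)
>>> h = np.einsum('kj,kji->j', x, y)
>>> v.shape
(19, 3)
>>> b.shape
(31, 31)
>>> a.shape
(31, 31)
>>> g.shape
(3,)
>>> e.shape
(29, 31)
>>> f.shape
(31,)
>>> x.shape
(31, 31)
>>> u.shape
()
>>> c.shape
(19, 3, 3, 3)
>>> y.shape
(31, 31, 3)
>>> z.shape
(31, 31)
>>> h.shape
(31,)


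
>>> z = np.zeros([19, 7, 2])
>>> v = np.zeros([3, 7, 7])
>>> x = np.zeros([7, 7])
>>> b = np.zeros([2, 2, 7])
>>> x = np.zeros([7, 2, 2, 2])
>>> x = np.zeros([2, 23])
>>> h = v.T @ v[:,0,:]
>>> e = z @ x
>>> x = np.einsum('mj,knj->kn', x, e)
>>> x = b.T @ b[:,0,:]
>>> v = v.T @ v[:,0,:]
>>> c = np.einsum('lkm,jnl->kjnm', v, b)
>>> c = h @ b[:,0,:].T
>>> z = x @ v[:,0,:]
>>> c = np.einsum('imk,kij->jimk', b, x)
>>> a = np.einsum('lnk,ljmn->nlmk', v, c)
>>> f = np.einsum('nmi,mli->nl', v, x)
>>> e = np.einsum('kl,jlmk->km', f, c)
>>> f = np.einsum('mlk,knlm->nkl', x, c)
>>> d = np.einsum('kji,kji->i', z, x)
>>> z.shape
(7, 2, 7)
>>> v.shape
(7, 7, 7)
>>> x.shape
(7, 2, 7)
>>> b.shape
(2, 2, 7)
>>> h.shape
(7, 7, 7)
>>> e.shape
(7, 2)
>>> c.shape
(7, 2, 2, 7)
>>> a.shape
(7, 7, 2, 7)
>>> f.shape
(2, 7, 2)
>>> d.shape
(7,)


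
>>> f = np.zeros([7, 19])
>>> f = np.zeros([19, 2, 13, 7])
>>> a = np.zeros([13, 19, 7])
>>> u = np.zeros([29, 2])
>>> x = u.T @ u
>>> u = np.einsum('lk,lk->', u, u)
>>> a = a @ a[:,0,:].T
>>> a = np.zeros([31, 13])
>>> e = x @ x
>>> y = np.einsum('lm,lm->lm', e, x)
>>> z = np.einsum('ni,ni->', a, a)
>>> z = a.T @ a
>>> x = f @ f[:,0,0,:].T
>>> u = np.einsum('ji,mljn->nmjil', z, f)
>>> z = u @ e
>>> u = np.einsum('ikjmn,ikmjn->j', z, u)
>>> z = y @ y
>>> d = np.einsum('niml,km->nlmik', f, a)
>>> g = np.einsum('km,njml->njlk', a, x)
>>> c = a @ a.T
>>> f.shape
(19, 2, 13, 7)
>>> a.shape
(31, 13)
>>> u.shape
(13,)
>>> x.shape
(19, 2, 13, 19)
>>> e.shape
(2, 2)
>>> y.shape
(2, 2)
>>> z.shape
(2, 2)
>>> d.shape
(19, 7, 13, 2, 31)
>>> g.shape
(19, 2, 19, 31)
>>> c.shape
(31, 31)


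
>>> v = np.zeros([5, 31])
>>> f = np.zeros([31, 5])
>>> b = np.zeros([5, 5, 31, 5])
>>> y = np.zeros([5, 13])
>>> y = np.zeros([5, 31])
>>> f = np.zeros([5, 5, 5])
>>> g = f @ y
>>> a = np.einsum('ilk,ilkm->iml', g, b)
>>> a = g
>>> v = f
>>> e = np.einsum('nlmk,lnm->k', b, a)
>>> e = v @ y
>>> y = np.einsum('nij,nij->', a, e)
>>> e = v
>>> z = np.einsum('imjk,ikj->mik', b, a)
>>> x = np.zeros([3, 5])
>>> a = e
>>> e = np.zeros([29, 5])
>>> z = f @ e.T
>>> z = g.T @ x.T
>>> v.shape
(5, 5, 5)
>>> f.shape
(5, 5, 5)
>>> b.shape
(5, 5, 31, 5)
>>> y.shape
()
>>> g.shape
(5, 5, 31)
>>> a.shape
(5, 5, 5)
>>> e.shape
(29, 5)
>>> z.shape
(31, 5, 3)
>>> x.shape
(3, 5)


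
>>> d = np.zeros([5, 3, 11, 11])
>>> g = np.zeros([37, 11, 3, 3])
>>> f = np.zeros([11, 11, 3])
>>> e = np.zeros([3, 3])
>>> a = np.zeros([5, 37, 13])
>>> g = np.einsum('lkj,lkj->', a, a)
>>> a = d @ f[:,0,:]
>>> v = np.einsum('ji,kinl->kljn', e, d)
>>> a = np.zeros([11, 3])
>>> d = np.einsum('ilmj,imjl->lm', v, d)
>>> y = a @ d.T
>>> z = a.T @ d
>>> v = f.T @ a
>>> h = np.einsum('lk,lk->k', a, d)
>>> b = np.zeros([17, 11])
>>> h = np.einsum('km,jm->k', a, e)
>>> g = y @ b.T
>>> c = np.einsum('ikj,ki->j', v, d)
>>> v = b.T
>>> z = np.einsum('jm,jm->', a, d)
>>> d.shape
(11, 3)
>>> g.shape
(11, 17)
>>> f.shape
(11, 11, 3)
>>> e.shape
(3, 3)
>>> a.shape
(11, 3)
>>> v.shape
(11, 17)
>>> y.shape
(11, 11)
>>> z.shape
()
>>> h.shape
(11,)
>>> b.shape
(17, 11)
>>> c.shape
(3,)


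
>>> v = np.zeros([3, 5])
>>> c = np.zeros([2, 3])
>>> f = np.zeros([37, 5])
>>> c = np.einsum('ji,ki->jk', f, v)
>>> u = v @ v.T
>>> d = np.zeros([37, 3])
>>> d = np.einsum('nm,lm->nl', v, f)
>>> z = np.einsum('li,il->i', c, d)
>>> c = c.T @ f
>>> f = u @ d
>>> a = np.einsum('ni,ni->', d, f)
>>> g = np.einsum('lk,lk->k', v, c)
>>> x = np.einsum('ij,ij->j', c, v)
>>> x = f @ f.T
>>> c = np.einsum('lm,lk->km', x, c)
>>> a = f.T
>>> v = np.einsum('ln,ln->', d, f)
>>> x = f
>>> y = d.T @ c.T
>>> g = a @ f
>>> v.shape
()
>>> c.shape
(5, 3)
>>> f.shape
(3, 37)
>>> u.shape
(3, 3)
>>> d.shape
(3, 37)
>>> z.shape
(3,)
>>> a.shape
(37, 3)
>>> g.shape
(37, 37)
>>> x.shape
(3, 37)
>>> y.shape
(37, 5)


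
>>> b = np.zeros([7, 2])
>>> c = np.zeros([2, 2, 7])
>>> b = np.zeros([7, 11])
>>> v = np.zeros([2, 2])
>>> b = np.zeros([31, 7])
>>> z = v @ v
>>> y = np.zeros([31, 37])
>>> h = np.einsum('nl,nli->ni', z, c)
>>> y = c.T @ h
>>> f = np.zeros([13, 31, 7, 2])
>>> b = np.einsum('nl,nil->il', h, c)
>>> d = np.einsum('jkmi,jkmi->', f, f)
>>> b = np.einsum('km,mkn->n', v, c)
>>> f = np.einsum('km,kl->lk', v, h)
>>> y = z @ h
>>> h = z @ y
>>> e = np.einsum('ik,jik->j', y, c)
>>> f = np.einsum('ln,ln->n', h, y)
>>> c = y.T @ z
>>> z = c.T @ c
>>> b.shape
(7,)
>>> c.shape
(7, 2)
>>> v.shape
(2, 2)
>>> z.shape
(2, 2)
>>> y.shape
(2, 7)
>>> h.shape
(2, 7)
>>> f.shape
(7,)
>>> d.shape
()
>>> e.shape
(2,)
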